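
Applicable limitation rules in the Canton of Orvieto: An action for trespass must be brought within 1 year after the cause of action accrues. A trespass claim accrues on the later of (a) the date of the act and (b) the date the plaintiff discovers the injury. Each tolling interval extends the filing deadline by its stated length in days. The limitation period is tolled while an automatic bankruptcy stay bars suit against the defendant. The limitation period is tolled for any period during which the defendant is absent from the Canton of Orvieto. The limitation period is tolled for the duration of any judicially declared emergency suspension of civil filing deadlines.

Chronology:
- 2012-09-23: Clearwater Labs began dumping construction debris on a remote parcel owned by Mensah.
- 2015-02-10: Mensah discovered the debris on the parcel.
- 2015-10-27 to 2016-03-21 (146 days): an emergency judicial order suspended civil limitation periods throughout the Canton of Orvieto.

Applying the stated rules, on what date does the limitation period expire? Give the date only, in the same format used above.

Taking the later of the act (2012-09-23) and discovery (2015-02-10), the claim accrued on 2015-02-10.
Adding the 1 year base period to 2015-02-10 gives a deadline of 2016-02-10, before any tolling.
The period was tolled for 146 days by the emergency suspension of filing deadlines (2015-10-27 to 2016-03-21), pushing the deadline to 2016-07-05.

2016-07-05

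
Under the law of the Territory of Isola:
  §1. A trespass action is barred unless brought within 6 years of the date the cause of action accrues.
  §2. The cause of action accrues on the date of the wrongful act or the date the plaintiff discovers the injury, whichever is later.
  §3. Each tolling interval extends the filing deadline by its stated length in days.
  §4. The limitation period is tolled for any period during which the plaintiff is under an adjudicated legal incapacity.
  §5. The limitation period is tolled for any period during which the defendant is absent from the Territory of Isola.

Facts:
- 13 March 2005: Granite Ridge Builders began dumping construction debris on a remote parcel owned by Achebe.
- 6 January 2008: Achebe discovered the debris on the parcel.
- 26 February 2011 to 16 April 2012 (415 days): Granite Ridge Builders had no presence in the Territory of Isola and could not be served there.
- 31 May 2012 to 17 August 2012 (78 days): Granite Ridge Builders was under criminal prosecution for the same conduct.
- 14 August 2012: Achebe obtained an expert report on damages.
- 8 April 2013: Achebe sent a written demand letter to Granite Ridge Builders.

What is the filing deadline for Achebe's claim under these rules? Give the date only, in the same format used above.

25 February 2015

Taking the later of the act (13 March 2005) and discovery (6 January 2008), the claim accrued on 6 January 2008.
Adding the 6 years base period to 6 January 2008 gives a deadline of 6 January 2014, before any tolling.
The period was tolled for 415 days by the defendant's absence from the jurisdiction (26 February 2011 to 16 April 2012), pushing the deadline to 25 February 2015.
No stated provision tolls the period for a criminal prosecution, so the interval from 31 May 2012 to 17 August 2012 has no effect on the deadline.
Nothing else in the chronology tolls or restarts the period.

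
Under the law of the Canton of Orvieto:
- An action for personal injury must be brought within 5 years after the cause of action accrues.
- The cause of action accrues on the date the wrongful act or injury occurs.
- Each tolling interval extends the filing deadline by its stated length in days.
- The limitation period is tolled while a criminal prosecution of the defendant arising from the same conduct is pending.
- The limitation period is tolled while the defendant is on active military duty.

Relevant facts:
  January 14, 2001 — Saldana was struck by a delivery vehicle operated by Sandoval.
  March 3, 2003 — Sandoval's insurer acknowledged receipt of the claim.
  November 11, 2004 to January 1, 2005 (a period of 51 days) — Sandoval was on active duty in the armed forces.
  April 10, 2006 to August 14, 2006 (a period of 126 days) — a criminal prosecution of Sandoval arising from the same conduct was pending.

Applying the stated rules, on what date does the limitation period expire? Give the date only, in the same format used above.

March 6, 2006

The cause of action accrued on January 14, 2001, the date of the act.
Adding the 5 years base period to January 14, 2001 gives a deadline of January 14, 2006, before any tolling.
The defendant's active military service from November 11, 2004 to January 1, 2005 tolled the period for 51 days, extending the deadline to March 6, 2006.
By the time the pending criminal prosecution began on April 10, 2006, the limitation period had already expired on March 6, 2006; that interval cannot revive it.
Nothing else in the chronology tolls or restarts the period.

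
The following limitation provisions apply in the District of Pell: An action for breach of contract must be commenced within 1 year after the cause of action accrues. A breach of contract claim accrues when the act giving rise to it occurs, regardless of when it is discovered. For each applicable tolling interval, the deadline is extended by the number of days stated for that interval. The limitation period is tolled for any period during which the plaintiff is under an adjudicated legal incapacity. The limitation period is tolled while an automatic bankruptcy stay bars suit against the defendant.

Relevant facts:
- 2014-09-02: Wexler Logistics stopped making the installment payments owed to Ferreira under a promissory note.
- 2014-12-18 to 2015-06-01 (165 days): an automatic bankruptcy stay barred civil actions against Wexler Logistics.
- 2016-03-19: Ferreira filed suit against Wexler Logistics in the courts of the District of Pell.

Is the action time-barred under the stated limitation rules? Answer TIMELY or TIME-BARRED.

The limitation period began to run on 2014-09-02.
Adding the 1 year base period to 2014-09-02 gives a deadline of 2015-09-02, before any tolling.
The period was tolled for 165 days by the automatic bankruptcy stay (2014-12-18 to 2015-06-01), pushing the deadline to 2016-02-14.
Filing on 2016-03-19 missed the 2016-02-14 deadline — the action is time-barred.

TIME-BARRED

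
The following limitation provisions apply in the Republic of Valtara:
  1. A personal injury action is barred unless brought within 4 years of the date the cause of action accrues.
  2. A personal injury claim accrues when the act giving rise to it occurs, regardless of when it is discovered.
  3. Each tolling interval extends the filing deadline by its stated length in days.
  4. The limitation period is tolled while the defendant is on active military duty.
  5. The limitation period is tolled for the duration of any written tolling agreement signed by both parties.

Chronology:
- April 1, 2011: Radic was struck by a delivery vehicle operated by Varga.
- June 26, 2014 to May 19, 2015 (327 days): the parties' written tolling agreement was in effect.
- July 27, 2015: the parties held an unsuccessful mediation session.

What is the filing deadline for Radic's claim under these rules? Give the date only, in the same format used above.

February 22, 2016

The claim accrued on April 1, 2011, when the wrongful act occurred.
Adding the 4 years base period to April 1, 2011 gives a deadline of April 1, 2015, before any tolling.
The written tolling agreement from June 26, 2014 to May 19, 2015 tolled the period for 327 days, extending the deadline to February 22, 2016.
Nothing else in the chronology tolls or restarts the period.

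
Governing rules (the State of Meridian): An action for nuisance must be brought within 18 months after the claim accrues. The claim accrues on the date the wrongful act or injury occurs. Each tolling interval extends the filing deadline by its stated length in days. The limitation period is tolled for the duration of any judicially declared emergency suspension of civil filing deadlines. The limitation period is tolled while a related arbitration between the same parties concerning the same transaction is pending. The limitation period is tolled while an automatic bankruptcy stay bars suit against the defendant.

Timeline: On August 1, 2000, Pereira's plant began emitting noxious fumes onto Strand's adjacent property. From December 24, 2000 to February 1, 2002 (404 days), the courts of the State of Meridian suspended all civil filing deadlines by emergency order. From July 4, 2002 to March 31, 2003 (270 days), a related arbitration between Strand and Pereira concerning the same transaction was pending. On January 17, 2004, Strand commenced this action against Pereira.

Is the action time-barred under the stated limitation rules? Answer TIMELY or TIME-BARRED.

The claim accrued on August 1, 2000, the date of the act.
18 months from August 1, 2000 is February 1, 2002.
The period was tolled for 404 days by the emergency suspension of filing deadlines (December 24, 2000 to February 1, 2002), pushing the deadline to March 12, 2003.
Because the pending related arbitration ran from July 4, 2002 to March 31, 2003, the deadline is extended by 270 days to December 7, 2003.
Strand filed on January 17, 2004, after the December 7, 2003 deadline, so the action is time-barred.

TIME-BARRED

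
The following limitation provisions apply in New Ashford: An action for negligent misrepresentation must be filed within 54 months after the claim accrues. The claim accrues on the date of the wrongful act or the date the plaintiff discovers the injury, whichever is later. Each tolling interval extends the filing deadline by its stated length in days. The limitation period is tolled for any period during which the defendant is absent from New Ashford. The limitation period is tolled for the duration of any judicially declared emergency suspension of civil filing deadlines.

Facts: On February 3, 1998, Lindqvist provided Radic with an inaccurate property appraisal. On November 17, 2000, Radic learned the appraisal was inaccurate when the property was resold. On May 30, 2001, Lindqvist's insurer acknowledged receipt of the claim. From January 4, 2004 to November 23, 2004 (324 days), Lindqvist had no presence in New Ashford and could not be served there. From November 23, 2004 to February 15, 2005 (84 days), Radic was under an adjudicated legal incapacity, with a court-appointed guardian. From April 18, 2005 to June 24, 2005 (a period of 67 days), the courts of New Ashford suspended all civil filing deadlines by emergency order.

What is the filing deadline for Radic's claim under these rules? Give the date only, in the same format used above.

Because discovery on November 17, 2000 post-dates the February 3, 1998 act, accrual under the later-of rule falls on November 17, 2000.
Adding the 54 months base period to November 17, 2000 gives a deadline of May 17, 2005, before any tolling.
The period was tolled for 324 days by the defendant's absence from the jurisdiction (January 4, 2004 to November 23, 2004), pushing the deadline to April 6, 2006.
Because the emergency suspension of filing deadlines ran from April 18, 2005 to June 24, 2005, the deadline is extended by 67 days to June 12, 2006.
Although the plaintiff's incapacity ran from November 23, 2004 to February 15, 2005, the stated rules do not make that a tolling event, so it is disregarded.
The other events in the timeline have no effect on the limitation period under the stated rules.

June 12, 2006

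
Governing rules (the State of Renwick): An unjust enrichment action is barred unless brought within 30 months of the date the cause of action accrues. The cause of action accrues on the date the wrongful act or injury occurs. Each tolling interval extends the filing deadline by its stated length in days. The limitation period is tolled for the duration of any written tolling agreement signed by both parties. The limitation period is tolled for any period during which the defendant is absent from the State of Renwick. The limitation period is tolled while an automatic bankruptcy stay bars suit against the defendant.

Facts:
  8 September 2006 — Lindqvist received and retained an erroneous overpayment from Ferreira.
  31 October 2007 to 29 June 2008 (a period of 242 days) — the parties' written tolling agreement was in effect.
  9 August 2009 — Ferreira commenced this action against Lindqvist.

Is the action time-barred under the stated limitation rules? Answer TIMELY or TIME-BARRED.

TIMELY

The cause of action accrued on 8 September 2006, the date of the act.
30 months from 8 September 2006 is 8 March 2009.
The written tolling agreement from 31 October 2007 to 29 June 2008 tolled the period for 242 days, extending the deadline to 5 November 2009.
Filing on 9 August 2009 beat the 5 November 2009 deadline — the action is timely.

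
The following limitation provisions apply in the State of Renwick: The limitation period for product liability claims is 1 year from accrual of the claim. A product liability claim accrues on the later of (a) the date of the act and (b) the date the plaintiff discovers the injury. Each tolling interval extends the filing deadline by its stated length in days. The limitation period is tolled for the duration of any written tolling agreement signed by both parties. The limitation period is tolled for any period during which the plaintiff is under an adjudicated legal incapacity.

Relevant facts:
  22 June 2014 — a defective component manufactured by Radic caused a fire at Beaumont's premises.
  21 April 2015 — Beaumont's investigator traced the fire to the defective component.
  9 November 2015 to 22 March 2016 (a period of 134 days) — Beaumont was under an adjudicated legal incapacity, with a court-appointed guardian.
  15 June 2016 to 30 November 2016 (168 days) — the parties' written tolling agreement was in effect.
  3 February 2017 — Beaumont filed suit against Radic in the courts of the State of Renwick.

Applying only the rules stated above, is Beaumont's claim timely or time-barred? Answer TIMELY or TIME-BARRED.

TIMELY

Because discovery on 21 April 2015 post-dates the 22 June 2014 act, accrual under the later-of rule falls on 21 April 2015.
Adding the 1 year base period to 21 April 2015 gives a deadline of 21 April 2016, before any tolling.
Because the plaintiff's legal incapacity ran from 9 November 2015 to 22 March 2016, the deadline is extended by 134 days to 2 September 2016.
The period was tolled for 168 days by the written tolling agreement (15 June 2016 to 30 November 2016), pushing the deadline to 17 February 2017.
Beaumont filed on 3 February 2017, before the 17 February 2017 deadline, so the action is timely.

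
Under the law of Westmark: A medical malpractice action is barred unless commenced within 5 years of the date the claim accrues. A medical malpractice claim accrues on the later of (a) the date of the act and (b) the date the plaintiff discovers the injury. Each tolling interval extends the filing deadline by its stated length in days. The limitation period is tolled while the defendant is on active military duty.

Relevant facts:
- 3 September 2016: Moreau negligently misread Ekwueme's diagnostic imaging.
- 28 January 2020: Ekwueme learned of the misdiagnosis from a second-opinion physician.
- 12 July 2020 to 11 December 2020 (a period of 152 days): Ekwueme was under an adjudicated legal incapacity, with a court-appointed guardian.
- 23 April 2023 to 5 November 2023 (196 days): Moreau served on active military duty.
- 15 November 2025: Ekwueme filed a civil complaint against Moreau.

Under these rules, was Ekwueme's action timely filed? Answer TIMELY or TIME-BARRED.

TIME-BARRED

Taking the later of the act (3 September 2016) and discovery (28 January 2020), the claim accrued on 28 January 2020.
Adding the 5 years base period to 28 January 2020 gives a deadline of 28 January 2025, before any tolling.
The defendant's active military service from 23 April 2023 to 5 November 2023 tolled the period for 196 days, extending the deadline to 12 August 2025.
The plaintiff's legal incapacity from 12 July 2020 to 11 December 2020 does not toll the period, because no stated rule makes the plaintiff's incapacity a tolling event.
The 15 November 2025 filing falls after the 12 August 2025 deadline; the claim is time-barred.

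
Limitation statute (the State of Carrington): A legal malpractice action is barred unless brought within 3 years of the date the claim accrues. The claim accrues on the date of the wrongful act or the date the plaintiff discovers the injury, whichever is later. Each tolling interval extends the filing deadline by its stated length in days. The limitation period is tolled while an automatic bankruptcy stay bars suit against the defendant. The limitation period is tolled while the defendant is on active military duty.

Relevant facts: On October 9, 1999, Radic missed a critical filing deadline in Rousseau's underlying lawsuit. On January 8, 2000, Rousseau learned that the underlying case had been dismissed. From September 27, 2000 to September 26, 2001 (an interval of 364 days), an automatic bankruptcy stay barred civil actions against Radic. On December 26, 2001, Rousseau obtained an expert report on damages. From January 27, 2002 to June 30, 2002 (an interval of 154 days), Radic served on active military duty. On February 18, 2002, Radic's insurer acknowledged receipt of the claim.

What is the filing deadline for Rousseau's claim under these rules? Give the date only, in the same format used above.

The claim accrued on January 8, 2000 — the later of the October 9, 1999 act and the January 8, 2000 discovery.
3 years from January 8, 2000 is January 8, 2003.
The period was tolled for 364 days by the automatic bankruptcy stay (September 27, 2000 to September 26, 2001), pushing the deadline to January 7, 2004.
The period was tolled for 154 days by the defendant's active military service (January 27, 2002 to June 30, 2002), pushing the deadline to June 9, 2004.
None of the other events listed affects the running of the period under the stated rules.

June 9, 2004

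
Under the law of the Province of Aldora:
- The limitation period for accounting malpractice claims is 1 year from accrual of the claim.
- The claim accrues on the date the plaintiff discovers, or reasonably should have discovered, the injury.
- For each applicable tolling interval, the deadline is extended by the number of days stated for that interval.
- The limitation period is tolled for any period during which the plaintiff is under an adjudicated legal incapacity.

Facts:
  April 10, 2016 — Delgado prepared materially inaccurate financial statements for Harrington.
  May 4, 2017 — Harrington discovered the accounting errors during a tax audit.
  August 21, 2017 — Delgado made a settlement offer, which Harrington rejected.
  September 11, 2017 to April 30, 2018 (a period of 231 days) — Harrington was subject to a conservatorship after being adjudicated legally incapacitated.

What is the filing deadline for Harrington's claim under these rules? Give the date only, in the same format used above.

Under the discovery rule, the claim accrued on May 4, 2017, when Harrington discovered the injury — not on the April 10, 2016 date of the underlying act.
Adding the 1 year base period to May 4, 2017 gives a deadline of May 4, 2018, before any tolling.
The period was tolled for 231 days by the plaintiff's legal incapacity (September 11, 2017 to April 30, 2018), pushing the deadline to December 21, 2018.
The other events in the timeline have no effect on the limitation period under the stated rules.

December 21, 2018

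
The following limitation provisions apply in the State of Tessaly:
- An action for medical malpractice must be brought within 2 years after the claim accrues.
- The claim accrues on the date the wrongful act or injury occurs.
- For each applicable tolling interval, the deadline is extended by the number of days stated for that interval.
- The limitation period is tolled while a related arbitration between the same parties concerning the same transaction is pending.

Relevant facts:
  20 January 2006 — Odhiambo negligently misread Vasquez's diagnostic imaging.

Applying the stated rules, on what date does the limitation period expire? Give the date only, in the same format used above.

The claim accrued on 20 January 2006, the date of the act.
2 years from 20 January 2006 is 20 January 2008.

20 January 2008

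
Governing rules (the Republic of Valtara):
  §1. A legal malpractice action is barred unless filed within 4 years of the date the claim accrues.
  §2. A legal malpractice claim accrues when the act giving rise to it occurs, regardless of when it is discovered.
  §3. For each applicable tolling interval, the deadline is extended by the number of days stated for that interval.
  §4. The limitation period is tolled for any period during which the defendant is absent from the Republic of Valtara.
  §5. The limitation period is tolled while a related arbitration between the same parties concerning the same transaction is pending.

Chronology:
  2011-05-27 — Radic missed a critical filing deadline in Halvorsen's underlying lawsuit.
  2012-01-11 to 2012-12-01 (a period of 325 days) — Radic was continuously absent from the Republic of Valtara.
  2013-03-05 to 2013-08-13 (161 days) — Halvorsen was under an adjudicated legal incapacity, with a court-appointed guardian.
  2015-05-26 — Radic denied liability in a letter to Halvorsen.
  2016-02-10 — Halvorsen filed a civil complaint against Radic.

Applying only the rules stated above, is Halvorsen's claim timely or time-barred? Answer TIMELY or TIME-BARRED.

The claim accrued on 2011-05-27, when the wrongful act occurred.
Adding the 4 years base period to 2011-05-27 gives a deadline of 2015-05-27, before any tolling.
Because the defendant's absence from the jurisdiction ran from 2012-01-11 to 2012-12-01, the deadline is extended by 325 days to 2016-04-16.
The plaintiff's legal incapacity from 2013-03-05 to 2013-08-13 does not toll the period, because no stated rule makes the plaintiff's incapacity a tolling event.
Nothing else in the chronology tolls or restarts the period.
Halvorsen filed on 2016-02-10, before the 2016-04-16 deadline, so the action is timely.

TIMELY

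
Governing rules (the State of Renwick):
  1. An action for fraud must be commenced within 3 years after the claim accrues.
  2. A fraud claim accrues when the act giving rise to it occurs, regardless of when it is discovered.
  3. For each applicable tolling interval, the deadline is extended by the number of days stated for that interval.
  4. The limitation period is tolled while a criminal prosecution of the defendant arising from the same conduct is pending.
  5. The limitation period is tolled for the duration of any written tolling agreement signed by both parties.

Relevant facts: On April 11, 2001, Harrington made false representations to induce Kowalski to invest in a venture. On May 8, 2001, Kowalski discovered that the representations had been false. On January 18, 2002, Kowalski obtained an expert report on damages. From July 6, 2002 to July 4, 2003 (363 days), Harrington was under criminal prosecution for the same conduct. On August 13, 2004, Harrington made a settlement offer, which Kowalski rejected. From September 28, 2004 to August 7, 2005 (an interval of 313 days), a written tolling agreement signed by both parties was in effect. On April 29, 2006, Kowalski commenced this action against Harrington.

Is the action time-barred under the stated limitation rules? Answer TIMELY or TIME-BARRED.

TIME-BARRED

Because the rule ties accrual to occurrence, the claim accrued on April 11, 2001, not on the May 8, 2001 discovery date.
3 years from April 11, 2001 is April 11, 2004.
The pending criminal prosecution from July 6, 2002 to July 4, 2003 tolled the period for 363 days, extending the deadline to April 9, 2005.
The written tolling agreement from September 28, 2004 to August 7, 2005 tolled the period for 313 days, extending the deadline to February 16, 2006.
None of the other events listed affects the running of the period under the stated rules.
Filing on April 29, 2006 missed the February 16, 2006 deadline — the action is time-barred.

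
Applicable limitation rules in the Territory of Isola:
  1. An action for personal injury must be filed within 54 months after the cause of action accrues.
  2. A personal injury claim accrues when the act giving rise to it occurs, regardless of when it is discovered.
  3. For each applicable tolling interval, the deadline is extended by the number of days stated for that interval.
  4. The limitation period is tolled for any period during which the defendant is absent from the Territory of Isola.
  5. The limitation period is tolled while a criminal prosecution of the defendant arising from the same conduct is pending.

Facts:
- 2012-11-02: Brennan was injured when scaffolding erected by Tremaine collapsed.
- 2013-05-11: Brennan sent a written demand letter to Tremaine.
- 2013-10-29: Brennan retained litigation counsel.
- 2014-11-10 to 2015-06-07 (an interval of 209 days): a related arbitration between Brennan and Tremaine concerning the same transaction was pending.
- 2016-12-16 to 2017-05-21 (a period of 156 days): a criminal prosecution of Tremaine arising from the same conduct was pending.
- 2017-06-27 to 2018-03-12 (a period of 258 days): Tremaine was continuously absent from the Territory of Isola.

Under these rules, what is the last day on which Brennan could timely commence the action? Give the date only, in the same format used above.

2018-06-20

The claim accrued on 2012-11-02, when the wrongful act occurred.
Adding the 54 months base period to 2012-11-02 gives a deadline of 2017-05-02, before any tolling.
The pending criminal prosecution from 2016-12-16 to 2017-05-21 tolled the period for 156 days, extending the deadline to 2017-10-05.
The defendant's absence from the jurisdiction from 2017-06-27 to 2018-03-12 tolled the period for 258 days, extending the deadline to 2018-06-20.
The pending related arbitration from 2014-11-10 to 2015-06-07 does not toll the period, because no stated rule makes a pending arbitration a tolling event.
The other events in the timeline have no effect on the limitation period under the stated rules.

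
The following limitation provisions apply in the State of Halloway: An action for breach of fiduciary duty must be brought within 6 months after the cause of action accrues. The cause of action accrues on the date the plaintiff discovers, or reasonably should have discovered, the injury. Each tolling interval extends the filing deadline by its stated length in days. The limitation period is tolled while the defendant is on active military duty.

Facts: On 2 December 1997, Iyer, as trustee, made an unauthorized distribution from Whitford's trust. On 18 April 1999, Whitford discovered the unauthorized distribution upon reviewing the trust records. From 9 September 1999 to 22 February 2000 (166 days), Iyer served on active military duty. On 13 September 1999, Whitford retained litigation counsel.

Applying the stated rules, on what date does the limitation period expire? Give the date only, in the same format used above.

Accrual is tied to discovery, so the period began on 18 April 1999 rather than on 2 December 1997 when the act occurred.
6 months from 18 April 1999 is 18 October 1999.
The defendant's active military service from 9 September 1999 to 22 February 2000 tolled the period for 166 days, extending the deadline to 1 April 2000.
The other events in the timeline have no effect on the limitation period under the stated rules.

1 April 2000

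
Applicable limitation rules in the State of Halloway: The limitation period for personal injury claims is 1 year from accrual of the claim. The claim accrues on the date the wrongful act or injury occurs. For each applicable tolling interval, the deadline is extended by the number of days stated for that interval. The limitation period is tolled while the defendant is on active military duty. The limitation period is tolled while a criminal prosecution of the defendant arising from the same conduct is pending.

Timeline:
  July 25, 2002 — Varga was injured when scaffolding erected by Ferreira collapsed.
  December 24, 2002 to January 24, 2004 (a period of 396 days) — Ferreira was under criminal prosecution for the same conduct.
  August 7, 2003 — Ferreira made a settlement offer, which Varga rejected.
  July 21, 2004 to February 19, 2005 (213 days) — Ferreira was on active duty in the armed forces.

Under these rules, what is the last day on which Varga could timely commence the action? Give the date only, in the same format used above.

The limitation period began to run on July 25, 2002.
Adding the 1 year base period to July 25, 2002 gives a deadline of July 25, 2003, before any tolling.
Because the pending criminal prosecution ran from December 24, 2002 to January 24, 2004, the deadline is extended by 396 days to August 24, 2004.
The period was tolled for 213 days by the defendant's active military service (July 21, 2004 to February 19, 2005), pushing the deadline to March 25, 2005.
The other events in the timeline have no effect on the limitation period under the stated rules.

March 25, 2005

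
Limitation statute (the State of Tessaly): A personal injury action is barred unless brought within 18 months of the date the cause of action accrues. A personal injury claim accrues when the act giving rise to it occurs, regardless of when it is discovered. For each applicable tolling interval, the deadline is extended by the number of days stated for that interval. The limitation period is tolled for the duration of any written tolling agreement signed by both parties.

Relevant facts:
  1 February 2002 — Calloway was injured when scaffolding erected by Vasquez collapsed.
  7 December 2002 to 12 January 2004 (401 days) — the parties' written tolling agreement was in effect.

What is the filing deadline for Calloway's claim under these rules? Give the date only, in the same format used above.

5 September 2004

The cause of action accrued on 1 February 2002, the date of the act.
18 months from 1 February 2002 is 1 August 2003.
The period was tolled for 401 days by the written tolling agreement (7 December 2002 to 12 January 2004), pushing the deadline to 5 September 2004.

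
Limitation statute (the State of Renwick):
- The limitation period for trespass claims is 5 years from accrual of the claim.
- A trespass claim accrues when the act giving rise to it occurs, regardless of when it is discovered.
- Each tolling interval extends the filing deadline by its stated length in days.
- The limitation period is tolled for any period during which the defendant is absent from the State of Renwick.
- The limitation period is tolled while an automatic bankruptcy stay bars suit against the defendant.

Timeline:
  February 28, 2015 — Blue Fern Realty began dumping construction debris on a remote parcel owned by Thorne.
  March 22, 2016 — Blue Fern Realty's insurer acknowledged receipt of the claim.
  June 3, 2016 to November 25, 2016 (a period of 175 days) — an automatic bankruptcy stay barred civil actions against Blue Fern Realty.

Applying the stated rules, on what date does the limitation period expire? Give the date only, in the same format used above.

The claim accrued on February 28, 2015, when the wrongful act occurred.
Adding the 5 years base period to February 28, 2015 gives a deadline of February 28, 2020, before any tolling.
The automatic bankruptcy stay from June 3, 2016 to November 25, 2016 tolled the period for 175 days, extending the deadline to August 21, 2020.
The other events in the timeline have no effect on the limitation period under the stated rules.

August 21, 2020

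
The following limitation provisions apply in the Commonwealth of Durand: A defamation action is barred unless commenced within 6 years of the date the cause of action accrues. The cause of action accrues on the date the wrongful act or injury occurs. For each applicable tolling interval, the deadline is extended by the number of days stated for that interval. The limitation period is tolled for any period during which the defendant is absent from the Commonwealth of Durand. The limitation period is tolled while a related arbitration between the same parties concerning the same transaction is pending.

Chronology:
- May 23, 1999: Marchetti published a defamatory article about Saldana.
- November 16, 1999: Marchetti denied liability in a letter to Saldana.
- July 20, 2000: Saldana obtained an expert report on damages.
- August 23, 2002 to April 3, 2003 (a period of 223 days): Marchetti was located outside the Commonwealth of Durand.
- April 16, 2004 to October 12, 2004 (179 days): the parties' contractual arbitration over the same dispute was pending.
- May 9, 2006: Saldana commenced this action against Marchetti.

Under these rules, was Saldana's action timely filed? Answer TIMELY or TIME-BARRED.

TIMELY

The claim accrued on May 23, 1999, when the wrongful act occurred.
The untolled deadline — 6 years after May 23, 1999 — is May 23, 2005.
The period was tolled for 223 days by the defendant's absence from the jurisdiction (August 23, 2002 to April 3, 2003), pushing the deadline to January 1, 2006.
Because the pending related arbitration ran from April 16, 2004 to October 12, 2004, the deadline is extended by 179 days to June 29, 2006.
The other events in the timeline have no effect on the limitation period under the stated rules.
Filing on May 9, 2006 beat the June 29, 2006 deadline — the action is timely.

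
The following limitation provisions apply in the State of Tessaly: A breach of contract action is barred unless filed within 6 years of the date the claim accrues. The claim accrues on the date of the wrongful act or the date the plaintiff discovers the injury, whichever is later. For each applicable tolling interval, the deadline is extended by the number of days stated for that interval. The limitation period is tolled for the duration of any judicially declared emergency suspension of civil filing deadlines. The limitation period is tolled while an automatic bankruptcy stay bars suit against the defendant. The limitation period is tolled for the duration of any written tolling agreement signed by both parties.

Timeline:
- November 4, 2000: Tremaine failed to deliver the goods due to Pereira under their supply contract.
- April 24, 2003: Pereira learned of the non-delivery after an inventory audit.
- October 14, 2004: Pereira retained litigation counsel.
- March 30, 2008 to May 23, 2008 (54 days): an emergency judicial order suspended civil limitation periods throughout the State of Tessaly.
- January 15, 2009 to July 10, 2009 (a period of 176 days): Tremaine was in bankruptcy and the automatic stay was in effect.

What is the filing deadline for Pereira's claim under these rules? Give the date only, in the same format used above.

December 10, 2009

The claim accrued on April 24, 2003 — the later of the November 4, 2000 act and the April 24, 2003 discovery.
6 years from April 24, 2003 is April 24, 2009.
Because the emergency suspension of filing deadlines ran from March 30, 2008 to May 23, 2008, the deadline is extended by 54 days to June 17, 2009.
The automatic bankruptcy stay from January 15, 2009 to July 10, 2009 tolled the period for 176 days, extending the deadline to December 10, 2009.
None of the other events listed affects the running of the period under the stated rules.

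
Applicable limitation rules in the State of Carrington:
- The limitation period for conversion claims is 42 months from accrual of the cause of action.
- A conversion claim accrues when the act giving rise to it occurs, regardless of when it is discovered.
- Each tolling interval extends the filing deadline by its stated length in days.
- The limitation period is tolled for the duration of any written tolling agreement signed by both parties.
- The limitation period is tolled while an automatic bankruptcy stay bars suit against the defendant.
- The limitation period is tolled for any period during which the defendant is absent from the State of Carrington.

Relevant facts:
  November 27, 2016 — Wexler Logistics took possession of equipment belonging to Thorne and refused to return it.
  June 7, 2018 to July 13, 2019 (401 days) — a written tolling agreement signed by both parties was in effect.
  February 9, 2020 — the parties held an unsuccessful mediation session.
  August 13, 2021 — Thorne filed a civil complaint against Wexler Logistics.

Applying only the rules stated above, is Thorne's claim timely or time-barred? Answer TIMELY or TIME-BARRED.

The limitation period began to run on November 27, 2016.
42 months from November 27, 2016 is May 27, 2020.
The written tolling agreement from June 7, 2018 to July 13, 2019 tolled the period for 401 days, extending the deadline to July 2, 2021.
Nothing else in the chronology tolls or restarts the period.
The August 13, 2021 filing falls after the July 2, 2021 deadline; the claim is time-barred.

TIME-BARRED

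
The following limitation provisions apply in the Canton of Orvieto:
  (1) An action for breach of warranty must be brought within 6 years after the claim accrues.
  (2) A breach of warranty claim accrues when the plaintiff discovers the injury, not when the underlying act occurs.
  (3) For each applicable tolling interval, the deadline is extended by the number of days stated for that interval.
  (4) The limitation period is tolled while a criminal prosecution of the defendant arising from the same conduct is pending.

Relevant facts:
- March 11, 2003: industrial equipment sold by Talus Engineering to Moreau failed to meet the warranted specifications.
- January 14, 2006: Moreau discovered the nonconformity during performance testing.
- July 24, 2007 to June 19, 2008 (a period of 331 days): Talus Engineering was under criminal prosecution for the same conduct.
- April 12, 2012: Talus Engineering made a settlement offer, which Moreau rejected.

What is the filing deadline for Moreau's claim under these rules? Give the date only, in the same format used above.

The claim did not accrue until Moreau discovered the injury on January 14, 2006; the March 11, 2003 act date does not start the clock under the stated rule.
Adding the 6 years base period to January 14, 2006 gives a deadline of January 14, 2012, before any tolling.
The pending criminal prosecution from July 24, 2007 to June 19, 2008 tolled the period for 331 days, extending the deadline to December 10, 2012.
None of the other events listed affects the running of the period under the stated rules.

December 10, 2012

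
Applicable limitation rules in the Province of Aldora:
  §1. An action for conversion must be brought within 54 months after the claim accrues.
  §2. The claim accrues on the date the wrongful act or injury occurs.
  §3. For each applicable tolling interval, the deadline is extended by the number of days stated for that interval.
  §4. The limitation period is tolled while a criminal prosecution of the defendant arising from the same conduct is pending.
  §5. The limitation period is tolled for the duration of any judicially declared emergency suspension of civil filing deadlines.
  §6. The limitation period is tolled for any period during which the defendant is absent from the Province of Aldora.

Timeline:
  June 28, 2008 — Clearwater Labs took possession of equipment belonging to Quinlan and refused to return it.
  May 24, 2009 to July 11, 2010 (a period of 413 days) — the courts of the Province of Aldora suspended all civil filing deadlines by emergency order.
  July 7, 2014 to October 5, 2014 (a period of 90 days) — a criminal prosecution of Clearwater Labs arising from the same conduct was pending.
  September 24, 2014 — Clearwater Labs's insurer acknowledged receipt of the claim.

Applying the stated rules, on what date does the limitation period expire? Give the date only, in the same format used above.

The claim accrued on June 28, 2008, when the wrongful act occurred.
The untolled deadline — 54 months after June 28, 2008 — is December 28, 2012.
The emergency suspension of filing deadlines from May 24, 2009 to July 11, 2010 tolled the period for 413 days, extending the deadline to February 14, 2014.
The pending criminal prosecution from July 7, 2014 to October 5, 2014 began after the period had already run on February 14, 2014, so it has no tolling effect.
The other events in the timeline have no effect on the limitation period under the stated rules.

February 14, 2014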